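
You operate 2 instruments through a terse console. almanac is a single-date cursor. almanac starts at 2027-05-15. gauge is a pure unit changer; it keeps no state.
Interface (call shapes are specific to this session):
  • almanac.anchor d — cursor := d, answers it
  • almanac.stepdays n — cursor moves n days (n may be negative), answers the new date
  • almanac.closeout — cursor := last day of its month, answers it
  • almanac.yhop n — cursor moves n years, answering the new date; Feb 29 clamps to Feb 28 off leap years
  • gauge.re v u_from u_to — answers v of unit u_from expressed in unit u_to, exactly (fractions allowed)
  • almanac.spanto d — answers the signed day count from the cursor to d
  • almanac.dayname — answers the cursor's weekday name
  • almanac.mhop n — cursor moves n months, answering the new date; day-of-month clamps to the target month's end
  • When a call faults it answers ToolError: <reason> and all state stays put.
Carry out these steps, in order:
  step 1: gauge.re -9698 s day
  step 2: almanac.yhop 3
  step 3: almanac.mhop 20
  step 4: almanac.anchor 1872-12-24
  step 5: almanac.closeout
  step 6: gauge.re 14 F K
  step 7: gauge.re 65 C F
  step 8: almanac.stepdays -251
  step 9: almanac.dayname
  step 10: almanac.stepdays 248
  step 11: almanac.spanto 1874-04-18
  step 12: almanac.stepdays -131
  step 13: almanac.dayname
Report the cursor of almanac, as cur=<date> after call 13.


Answer: cur=1872-08-19

Derivation:
-> gauge.re(v='-9698', u_from='s', u_to='day')
<- -4849/43200
-> almanac.yhop(n='3')
<- 2030-05-15
-> almanac.mhop(n='20')
<- 2032-01-15
-> almanac.anchor(d='1872-12-24')
<- 1872-12-24
-> almanac.closeout()
<- 1872-12-31
-> gauge.re(v='14', u_from='F', u_to='K')
<- 5263/20
-> gauge.re(v='65', u_from='C', u_to='F')
<- 149
-> almanac.stepdays(n='-251')
<- 1872-04-24
-> almanac.dayname()
<- Wednesday
-> almanac.stepdays(n='248')
<- 1872-12-28
-> almanac.spanto(d='1874-04-18')
<- 476
-> almanac.stepdays(n='-131')
<- 1872-08-19
-> almanac.dayname()
<- Monday


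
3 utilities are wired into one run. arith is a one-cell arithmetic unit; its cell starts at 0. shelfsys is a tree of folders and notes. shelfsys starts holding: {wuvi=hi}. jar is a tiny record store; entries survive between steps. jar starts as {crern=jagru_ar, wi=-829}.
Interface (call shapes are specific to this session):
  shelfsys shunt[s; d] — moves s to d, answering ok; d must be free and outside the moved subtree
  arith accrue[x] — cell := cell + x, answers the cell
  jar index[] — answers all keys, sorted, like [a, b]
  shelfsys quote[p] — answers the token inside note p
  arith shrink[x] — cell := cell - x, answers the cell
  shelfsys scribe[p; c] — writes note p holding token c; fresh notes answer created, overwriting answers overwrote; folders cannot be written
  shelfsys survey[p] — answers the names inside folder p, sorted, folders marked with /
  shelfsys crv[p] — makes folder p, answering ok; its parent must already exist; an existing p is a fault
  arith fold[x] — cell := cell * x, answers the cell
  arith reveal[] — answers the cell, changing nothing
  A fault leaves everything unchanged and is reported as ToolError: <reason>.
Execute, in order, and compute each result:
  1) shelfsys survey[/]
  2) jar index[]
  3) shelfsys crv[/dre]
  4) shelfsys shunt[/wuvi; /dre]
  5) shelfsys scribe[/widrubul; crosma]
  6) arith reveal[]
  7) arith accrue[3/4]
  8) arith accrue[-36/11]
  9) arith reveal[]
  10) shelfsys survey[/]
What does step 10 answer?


Answer: [dre/, widrubul, wuvi]

Derivation:
[in] shelfsys survey /
[out] [wuvi]
[in] jar index
[out] [crern, wi]
[in] shelfsys crv /dre
[out] ok
[in] shelfsys shunt /wuvi /dre
[out] ToolError: exists
[in] shelfsys scribe /widrubul crosma
[out] created
[in] arith reveal
[out] 0
[in] arith accrue 3/4
[out] 3/4
[in] arith accrue -36/11
[out] -111/44
[in] arith reveal
[out] -111/44
[in] shelfsys survey /
[out] [dre/, widrubul, wuvi]


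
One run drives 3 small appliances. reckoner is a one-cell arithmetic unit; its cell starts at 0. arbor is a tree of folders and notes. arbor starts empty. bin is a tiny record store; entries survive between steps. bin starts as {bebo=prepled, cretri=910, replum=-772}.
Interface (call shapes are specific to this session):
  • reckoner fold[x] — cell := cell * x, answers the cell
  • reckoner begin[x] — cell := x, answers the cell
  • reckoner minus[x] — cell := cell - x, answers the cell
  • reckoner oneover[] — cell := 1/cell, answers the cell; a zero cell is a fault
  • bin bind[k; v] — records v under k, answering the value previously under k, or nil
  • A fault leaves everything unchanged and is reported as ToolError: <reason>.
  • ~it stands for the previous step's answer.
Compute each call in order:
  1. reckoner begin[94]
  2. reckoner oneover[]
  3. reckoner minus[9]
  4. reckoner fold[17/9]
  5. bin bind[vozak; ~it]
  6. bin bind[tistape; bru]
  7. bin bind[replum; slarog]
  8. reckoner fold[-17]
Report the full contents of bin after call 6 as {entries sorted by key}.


Then reckoner begin passing x=94, giving 94.
Invoking reckoner oneover(): 1/94.
Now I run reckoner minus passing x=9, — result: -845/94.
Then reckoner fold passing x=17/9, yielding -14365/846.
Using bin bind passing k=vozak, v=~it, — result: nil.
I call bin bind passing k=tistape, v=bru, → nil.
Calling bin bind passing k=replum, v=slarog, — result: -772.
I call reckoner fold passing x=-17, giving 244205/846.

Answer: {bebo=prepled, cretri=910, replum=-772, tistape=bru, vozak=-14365/846}


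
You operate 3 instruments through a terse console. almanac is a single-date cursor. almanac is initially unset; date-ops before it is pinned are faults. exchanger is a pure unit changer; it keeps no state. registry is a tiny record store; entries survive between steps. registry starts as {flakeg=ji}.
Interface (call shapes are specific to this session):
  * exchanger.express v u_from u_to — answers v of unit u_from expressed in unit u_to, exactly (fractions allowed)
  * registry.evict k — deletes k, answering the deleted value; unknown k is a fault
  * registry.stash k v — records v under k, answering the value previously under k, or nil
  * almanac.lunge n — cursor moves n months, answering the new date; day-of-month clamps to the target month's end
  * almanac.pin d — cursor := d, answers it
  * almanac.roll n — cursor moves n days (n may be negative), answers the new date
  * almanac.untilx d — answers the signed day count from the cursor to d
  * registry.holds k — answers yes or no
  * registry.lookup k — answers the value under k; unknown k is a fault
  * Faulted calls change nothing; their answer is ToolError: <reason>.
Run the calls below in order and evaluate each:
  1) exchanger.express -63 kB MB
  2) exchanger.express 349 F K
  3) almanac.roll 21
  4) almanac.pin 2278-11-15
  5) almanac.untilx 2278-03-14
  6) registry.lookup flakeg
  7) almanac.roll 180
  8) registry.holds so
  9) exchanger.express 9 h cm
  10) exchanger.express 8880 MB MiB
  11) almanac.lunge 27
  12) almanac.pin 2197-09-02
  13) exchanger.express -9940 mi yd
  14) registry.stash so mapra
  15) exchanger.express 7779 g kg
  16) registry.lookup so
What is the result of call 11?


Answer: 2281-08-14

Derivation:
[in] exchanger.express v=-63 u_from=kB u_to=MB
:: -63/1000
[in] exchanger.express v=349 u_from=F u_to=K
:: 80867/180
[in] almanac.roll n=21
:: ToolError: no date set
[in] almanac.pin d=2278-11-15
:: 2278-11-15
[in] almanac.untilx d=2278-03-14
:: -246
[in] registry.lookup k=flakeg
:: ji
[in] almanac.roll n=180
:: 2279-05-14
[in] registry.holds k=so
:: no
[in] exchanger.express v=9 u_from=h u_to=cm
:: ToolError: incompatible units
[in] exchanger.express v=8880 u_from=MB u_to=MiB
:: 8671875/1024
[in] almanac.lunge n=27
:: 2281-08-14
[in] almanac.pin d=2197-09-02
:: 2197-09-02
[in] exchanger.express v=-9940 u_from=mi u_to=yd
:: -17494400
[in] registry.stash k=so v=mapra
:: nil
[in] exchanger.express v=7779 u_from=g u_to=kg
:: 7779/1000
[in] registry.lookup k=so
:: mapra


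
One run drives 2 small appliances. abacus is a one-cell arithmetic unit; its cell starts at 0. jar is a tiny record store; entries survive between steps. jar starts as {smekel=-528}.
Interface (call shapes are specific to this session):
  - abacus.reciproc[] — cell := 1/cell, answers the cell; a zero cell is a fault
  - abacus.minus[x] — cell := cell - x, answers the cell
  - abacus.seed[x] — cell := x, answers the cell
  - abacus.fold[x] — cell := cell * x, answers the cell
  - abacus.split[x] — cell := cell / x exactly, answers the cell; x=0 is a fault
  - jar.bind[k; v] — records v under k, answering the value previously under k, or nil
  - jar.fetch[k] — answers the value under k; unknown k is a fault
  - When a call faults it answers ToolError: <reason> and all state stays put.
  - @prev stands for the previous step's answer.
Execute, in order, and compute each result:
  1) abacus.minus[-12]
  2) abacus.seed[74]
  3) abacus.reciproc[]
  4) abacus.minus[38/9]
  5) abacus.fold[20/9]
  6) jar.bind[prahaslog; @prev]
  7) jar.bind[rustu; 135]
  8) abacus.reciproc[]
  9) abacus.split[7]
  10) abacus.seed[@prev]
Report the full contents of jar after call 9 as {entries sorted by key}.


Step: minus[x→-12]
Result: 12
Step: seed[x→74]
Result: 74
Step: reciproc[]
Result: 1/74
Step: minus[x→38/9]
Result: -2803/666
Step: fold[x→20/9]
Result: -28030/2997
Step: bind[k→prahaslog; v→@prev]
Result: nil
Step: bind[k→rustu; v→135]
Result: nil
Step: reciproc[]
Result: -2997/28030
Step: split[x→7]
Result: -2997/196210
Step: seed[x→@prev]
Result: -2997/196210

Answer: {prahaslog=-28030/2997, rustu=135, smekel=-528}


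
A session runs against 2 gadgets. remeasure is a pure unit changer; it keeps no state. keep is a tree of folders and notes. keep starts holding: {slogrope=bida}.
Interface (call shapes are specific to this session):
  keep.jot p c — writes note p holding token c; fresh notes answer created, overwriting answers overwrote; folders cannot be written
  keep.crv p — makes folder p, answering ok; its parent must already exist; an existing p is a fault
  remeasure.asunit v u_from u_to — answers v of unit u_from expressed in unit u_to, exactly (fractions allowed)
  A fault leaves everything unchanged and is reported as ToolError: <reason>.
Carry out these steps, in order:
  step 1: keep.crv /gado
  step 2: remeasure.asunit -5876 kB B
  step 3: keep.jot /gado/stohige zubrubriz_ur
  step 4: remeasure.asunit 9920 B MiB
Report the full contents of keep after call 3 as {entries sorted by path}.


-> crv(/gado)
<- ok
-> asunit(-5876, kB, B)
<- -5876000
-> jot(/gado/stohige, zubrubriz_ur)
<- created
-> asunit(9920, B, MiB)
<- 155/16384

Answer: {gado/, gado/stohige=zubrubriz_ur, slogrope=bida}


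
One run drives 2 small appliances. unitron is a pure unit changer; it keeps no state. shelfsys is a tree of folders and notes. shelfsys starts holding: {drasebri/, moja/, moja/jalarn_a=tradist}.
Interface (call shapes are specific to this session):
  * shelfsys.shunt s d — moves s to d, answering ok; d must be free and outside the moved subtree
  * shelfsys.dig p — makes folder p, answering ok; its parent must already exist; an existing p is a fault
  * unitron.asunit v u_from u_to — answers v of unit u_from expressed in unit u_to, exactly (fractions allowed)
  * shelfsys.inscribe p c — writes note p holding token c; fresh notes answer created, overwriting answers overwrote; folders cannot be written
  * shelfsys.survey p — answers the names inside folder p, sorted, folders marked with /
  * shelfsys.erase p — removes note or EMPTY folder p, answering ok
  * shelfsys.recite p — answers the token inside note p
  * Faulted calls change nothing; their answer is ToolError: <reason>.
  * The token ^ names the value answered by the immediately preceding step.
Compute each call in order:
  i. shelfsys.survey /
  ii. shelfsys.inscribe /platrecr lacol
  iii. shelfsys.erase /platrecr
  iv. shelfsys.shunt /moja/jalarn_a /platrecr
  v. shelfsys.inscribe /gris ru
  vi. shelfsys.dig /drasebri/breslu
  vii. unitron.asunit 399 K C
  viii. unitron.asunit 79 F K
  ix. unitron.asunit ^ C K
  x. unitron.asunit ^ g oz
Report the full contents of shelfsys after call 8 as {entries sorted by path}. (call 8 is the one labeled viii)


CALL survey[/]
RET  [drasebri/, moja/]
CALL inscribe[/platrecr; lacol]
RET  created
CALL erase[/platrecr]
RET  ok
CALL shunt[/moja/jalarn_a; /platrecr]
RET  ok
CALL inscribe[/gris; ru]
RET  created
CALL dig[/drasebri/breslu]
RET  ok
CALL asunit[399; K; C]
RET  2517/20
CALL asunit[79; F; K]
RET  53867/180
CALL asunit[^; C; K]
RET  51517/90
CALL asunit[^; g; oz]
RET  8242720000/408233133

Answer: {drasebri/, drasebri/breslu/, gris=ru, moja/, platrecr=tradist}


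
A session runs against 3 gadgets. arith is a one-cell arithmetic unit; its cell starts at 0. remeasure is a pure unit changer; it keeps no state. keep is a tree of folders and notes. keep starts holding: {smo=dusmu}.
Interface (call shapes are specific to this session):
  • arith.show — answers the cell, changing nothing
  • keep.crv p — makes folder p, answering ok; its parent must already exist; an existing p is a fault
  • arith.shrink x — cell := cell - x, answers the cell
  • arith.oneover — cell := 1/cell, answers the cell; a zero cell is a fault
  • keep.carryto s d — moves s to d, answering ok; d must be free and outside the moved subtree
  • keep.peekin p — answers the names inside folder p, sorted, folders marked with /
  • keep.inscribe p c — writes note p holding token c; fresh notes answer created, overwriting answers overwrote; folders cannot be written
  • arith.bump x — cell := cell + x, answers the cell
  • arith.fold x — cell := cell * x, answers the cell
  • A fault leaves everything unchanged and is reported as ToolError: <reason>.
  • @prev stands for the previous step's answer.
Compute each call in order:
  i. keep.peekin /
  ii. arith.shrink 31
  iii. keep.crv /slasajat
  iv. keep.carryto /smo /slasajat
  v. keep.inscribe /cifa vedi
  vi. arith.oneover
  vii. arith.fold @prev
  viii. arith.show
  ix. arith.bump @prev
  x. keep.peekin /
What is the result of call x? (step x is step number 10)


Answer: [cifa, slasajat/, smo]

Derivation:
→ keep.peekin(/)
← [smo]
→ arith.shrink(31)
← -31
→ keep.crv(/slasajat)
← ok
→ keep.carryto(/smo, /slasajat)
← ToolError: exists
→ keep.inscribe(/cifa, vedi)
← created
→ arith.oneover()
← -1/31
→ arith.fold(@prev)
← 1/961
→ arith.show()
← 1/961
→ arith.bump(@prev)
← 2/961
→ keep.peekin(/)
← [cifa, slasajat/, smo]


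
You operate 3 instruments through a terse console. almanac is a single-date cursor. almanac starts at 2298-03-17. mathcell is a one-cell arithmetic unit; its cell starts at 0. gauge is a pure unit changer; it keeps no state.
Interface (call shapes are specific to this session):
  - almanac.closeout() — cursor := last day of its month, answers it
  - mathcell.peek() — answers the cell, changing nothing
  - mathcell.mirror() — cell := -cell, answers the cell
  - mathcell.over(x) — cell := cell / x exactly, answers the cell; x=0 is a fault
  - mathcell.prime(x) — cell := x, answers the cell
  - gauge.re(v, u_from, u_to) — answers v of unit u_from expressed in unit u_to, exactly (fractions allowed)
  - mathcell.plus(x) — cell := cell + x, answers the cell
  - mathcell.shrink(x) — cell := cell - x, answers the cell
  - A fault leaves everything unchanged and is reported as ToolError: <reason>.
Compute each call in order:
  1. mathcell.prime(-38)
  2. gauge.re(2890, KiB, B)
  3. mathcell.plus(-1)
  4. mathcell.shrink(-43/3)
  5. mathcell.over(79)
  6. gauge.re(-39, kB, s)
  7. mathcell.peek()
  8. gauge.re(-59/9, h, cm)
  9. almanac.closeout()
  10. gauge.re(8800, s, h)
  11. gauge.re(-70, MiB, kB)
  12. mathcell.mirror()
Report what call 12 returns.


Answer: 74/237

Derivation:
>>> mathcell.prime x='-38'
  -38
>>> gauge.re v='2890' u_from='KiB' u_to='B'
  2959360
>>> mathcell.plus x='-1'
  -39
>>> mathcell.shrink x='-43/3'
  -74/3
>>> mathcell.over x='79'
  -74/237
>>> gauge.re v='-39' u_from='kB' u_to='s'
  ToolError: incompatible units
>>> mathcell.peek
  -74/237
>>> gauge.re v='-59/9' u_from='h' u_to='cm'
  ToolError: incompatible units
>>> almanac.closeout
  2298-03-31
>>> gauge.re v='8800' u_from='s' u_to='h'
  22/9
>>> gauge.re v='-70' u_from='MiB' u_to='kB'
  -1835008/25
>>> mathcell.mirror
  74/237


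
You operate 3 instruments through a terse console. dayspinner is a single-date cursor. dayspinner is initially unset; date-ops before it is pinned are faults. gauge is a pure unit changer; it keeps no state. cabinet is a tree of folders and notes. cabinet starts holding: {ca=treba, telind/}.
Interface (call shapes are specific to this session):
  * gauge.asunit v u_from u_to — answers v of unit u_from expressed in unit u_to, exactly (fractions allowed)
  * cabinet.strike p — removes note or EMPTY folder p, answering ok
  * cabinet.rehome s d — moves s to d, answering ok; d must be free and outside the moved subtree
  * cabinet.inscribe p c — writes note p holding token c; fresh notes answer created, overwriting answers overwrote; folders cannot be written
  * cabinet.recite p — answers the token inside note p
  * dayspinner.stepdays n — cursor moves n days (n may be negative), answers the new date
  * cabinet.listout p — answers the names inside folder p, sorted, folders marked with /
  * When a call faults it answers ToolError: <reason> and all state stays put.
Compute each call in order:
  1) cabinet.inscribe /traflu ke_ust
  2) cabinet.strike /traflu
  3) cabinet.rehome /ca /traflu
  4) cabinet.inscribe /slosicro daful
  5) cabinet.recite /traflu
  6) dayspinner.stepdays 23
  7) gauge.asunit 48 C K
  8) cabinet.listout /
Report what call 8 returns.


Answer: [slosicro, telind/, traflu]

Derivation:
Calling inscribe on p=/traflu, c=ke_ust, and see created.
Then strike on p=/traflu, — result: ok.
I run rehome on s=/ca, d=/traflu, and see ok.
Then inscribe on p=/slosicro, c=daful, which returns created.
Using recite on p=/traflu: treba.
Using stepdays on n=23, and observe ToolError: no date set.
Now I run asunit on v=48, u_from=C, u_to=K: 6423/20.
I use listout on p=/, — result: [slosicro, telind/, traflu].


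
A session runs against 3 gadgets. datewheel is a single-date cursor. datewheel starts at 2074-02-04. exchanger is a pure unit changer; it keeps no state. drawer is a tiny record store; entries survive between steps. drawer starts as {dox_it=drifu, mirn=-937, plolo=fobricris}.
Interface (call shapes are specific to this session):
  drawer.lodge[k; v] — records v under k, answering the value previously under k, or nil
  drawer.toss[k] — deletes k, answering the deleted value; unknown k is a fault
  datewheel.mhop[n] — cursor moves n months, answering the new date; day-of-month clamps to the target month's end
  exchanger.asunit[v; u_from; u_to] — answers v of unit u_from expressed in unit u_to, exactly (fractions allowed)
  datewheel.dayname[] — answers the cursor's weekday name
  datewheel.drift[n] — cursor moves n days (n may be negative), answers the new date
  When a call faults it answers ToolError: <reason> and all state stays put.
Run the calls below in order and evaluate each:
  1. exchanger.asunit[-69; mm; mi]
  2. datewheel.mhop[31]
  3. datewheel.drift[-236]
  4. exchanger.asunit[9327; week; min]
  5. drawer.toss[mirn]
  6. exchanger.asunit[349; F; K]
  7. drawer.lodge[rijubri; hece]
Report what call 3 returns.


Answer: 2076-01-12

Derivation:
-> exchanger.asunit(v→-69, u_from→mm, u_to→mi)
<- -23/536448
-> datewheel.mhop(n→31)
<- 2076-09-04
-> datewheel.drift(n→-236)
<- 2076-01-12
-> exchanger.asunit(v→9327, u_from→week, u_to→min)
<- 94016160
-> drawer.toss(k→mirn)
<- -937
-> exchanger.asunit(v→349, u_from→F, u_to→K)
<- 80867/180
-> drawer.lodge(k→rijubri, v→hece)
<- nil


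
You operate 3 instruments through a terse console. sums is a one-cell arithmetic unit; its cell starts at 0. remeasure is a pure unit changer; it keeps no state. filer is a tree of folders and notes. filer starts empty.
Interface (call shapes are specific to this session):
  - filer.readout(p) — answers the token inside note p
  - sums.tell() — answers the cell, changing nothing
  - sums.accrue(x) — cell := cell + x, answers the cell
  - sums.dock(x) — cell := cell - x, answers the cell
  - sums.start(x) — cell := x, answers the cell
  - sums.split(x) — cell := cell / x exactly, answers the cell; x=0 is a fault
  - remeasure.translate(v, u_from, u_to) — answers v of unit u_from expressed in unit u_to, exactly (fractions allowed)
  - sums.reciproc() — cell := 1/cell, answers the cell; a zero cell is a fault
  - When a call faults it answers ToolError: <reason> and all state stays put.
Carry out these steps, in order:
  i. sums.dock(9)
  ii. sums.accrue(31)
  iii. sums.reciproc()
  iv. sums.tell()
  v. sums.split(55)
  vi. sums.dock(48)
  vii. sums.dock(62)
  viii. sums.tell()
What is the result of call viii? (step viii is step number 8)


Answer: -133099/1210

Derivation:
% dock(x: 9) => -9
% accrue(x: 31) => 22
% reciproc() => 1/22
% tell() => 1/22
% split(x: 55) => 1/1210
% dock(x: 48) => -58079/1210
% dock(x: 62) => -133099/1210
% tell() => -133099/1210


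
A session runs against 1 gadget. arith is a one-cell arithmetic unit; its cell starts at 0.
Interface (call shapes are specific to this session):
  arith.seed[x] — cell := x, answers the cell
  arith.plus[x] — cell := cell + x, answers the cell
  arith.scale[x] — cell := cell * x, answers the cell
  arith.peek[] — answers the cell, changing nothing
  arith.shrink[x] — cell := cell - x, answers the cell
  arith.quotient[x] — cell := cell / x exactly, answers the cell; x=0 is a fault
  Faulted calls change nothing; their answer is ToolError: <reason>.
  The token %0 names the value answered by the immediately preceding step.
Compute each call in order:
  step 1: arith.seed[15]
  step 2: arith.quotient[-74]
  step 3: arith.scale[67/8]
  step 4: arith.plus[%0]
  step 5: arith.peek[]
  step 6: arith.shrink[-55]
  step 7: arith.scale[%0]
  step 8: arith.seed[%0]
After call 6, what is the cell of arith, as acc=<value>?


$ arith.seed x='15'
:: 15
$ arith.quotient x='-74'
:: -15/74
$ arith.scale x='67/8'
:: -1005/592
$ arith.plus x='%0'
:: -1005/296
$ arith.peek
:: -1005/296
$ arith.shrink x='-55'
:: 15275/296
$ arith.scale x='%0'
:: 233325625/87616
$ arith.seed x='%0'
:: 233325625/87616

Answer: acc=15275/296


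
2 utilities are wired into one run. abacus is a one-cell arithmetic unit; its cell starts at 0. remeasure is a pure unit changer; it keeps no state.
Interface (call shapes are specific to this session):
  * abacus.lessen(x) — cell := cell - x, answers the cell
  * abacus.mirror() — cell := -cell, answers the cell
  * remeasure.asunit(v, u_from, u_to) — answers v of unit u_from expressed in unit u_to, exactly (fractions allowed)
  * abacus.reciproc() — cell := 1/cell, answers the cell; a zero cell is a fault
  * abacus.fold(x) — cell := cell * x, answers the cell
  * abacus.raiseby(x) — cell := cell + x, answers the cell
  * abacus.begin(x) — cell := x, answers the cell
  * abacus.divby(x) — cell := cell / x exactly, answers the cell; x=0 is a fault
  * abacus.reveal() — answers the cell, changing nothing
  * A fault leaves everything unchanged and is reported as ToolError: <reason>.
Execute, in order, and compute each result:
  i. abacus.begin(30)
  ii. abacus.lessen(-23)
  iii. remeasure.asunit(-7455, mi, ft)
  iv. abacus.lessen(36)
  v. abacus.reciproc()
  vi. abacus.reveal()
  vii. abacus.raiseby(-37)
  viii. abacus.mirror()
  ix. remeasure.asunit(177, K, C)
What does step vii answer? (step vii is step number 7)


Answer: -628/17

Derivation:
Then abacus.begin passing x=30, — result: 30.
Next I call abacus.lessen passing x=-23, — result: 53.
Then remeasure.asunit passing v=-7455, u_from=mi, u_to=ft, and observe -39362400.
Then abacus.lessen passing x=36, and see 17.
Calling abacus.reciproc, and see 1/17.
Using abacus.reveal, and see 1/17.
I call abacus.raiseby passing x=-37, which returns -628/17.
I run abacus.mirror, and observe 628/17.
Then remeasure.asunit passing v=177, u_from=K, u_to=C, and observe -1923/20.


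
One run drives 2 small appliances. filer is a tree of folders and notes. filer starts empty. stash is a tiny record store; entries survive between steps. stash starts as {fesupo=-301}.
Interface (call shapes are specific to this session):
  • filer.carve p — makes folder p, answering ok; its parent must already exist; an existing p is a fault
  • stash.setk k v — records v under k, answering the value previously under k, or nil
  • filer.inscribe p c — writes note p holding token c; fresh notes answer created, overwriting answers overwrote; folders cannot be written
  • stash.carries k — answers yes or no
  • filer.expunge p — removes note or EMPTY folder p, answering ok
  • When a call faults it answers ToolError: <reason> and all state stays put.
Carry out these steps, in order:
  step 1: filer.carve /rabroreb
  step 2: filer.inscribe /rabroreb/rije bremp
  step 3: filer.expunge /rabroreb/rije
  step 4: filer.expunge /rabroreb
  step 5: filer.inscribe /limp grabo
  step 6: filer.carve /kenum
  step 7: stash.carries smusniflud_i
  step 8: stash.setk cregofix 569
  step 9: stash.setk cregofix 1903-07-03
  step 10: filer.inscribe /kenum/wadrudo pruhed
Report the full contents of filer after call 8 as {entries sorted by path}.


>> filer.carve(p: /rabroreb)
<< ok
>> filer.inscribe(p: /rabroreb/rije, c: bremp)
<< created
>> filer.expunge(p: /rabroreb/rije)
<< ok
>> filer.expunge(p: /rabroreb)
<< ok
>> filer.inscribe(p: /limp, c: grabo)
<< created
>> filer.carve(p: /kenum)
<< ok
>> stash.carries(k: smusniflud_i)
<< no
>> stash.setk(k: cregofix, v: 569)
<< nil
>> stash.setk(k: cregofix, v: 1903-07-03)
<< 569
>> filer.inscribe(p: /kenum/wadrudo, c: pruhed)
<< created

Answer: {kenum/, limp=grabo}


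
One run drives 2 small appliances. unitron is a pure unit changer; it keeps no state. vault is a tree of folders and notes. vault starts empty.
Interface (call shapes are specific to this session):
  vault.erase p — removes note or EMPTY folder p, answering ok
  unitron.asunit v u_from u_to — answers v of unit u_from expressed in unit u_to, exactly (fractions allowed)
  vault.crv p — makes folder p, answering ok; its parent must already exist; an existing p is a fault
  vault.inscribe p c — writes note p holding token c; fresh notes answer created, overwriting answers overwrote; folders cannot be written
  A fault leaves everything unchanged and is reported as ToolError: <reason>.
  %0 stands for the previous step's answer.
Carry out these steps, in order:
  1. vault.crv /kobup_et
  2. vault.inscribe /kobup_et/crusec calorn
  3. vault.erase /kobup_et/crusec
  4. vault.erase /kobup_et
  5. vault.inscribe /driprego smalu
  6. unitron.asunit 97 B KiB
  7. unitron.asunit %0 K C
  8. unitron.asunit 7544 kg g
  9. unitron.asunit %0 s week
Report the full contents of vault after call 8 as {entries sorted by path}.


Answer: {driprego=smalu}

Derivation:
[in] vault.crv p: /kobup_et
= ok
[in] vault.inscribe p: /kobup_et/crusec c: calorn
= created
[in] vault.erase p: /kobup_et/crusec
= ok
[in] vault.erase p: /kobup_et
= ok
[in] vault.inscribe p: /driprego c: smalu
= created
[in] unitron.asunit v: 97 u_from: B u_to: KiB
= 97/1024
[in] unitron.asunit v: %0 u_from: K u_to: C
= -1398043/5120
[in] unitron.asunit v: 7544 u_from: kg u_to: g
= 7544000
[in] unitron.asunit v: %0 u_from: s u_to: week
= 4715/378


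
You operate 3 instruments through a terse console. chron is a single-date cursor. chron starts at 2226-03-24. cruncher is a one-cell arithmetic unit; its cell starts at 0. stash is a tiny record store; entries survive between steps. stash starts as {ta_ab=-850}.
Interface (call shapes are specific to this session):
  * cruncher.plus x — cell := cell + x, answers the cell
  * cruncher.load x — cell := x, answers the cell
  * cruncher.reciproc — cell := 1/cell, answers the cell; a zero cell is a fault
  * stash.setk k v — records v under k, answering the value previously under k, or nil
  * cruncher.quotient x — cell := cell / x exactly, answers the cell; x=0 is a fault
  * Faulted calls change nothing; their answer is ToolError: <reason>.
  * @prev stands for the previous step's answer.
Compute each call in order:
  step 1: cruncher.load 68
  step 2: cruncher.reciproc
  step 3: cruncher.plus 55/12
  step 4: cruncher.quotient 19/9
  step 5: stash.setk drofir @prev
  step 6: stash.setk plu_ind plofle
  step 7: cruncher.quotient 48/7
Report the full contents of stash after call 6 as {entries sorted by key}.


! 1. load(68) -> 68
! 2. reciproc() -> 1/68
! 3. plus(55/12) -> 469/102
! 4. quotient(19/9) -> 1407/646
! 5. setk(drofir, @prev) -> nil
! 6. setk(plu_ind, plofle) -> nil
! 7. quotient(48/7) -> 3283/10336

Answer: {drofir=1407/646, plu_ind=plofle, ta_ab=-850}


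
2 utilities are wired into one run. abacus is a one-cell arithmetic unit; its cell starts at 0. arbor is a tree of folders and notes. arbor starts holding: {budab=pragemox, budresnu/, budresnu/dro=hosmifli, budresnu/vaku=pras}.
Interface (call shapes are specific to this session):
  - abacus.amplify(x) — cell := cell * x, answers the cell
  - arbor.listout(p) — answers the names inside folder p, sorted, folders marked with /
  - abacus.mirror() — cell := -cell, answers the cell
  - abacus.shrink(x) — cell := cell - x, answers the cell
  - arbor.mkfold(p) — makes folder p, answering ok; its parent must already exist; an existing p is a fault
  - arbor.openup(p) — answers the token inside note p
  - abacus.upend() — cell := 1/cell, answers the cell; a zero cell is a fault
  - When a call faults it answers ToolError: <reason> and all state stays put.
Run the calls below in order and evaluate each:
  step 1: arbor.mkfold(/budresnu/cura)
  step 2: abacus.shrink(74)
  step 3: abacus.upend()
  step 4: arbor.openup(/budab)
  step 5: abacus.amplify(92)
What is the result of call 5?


// 1. arbor.mkfold(p='/budresnu/cura') => ok
// 2. abacus.shrink(x='74') => -74
// 3. abacus.upend() => -1/74
// 4. arbor.openup(p='/budab') => pragemox
// 5. abacus.amplify(x='92') => -46/37

Answer: -46/37


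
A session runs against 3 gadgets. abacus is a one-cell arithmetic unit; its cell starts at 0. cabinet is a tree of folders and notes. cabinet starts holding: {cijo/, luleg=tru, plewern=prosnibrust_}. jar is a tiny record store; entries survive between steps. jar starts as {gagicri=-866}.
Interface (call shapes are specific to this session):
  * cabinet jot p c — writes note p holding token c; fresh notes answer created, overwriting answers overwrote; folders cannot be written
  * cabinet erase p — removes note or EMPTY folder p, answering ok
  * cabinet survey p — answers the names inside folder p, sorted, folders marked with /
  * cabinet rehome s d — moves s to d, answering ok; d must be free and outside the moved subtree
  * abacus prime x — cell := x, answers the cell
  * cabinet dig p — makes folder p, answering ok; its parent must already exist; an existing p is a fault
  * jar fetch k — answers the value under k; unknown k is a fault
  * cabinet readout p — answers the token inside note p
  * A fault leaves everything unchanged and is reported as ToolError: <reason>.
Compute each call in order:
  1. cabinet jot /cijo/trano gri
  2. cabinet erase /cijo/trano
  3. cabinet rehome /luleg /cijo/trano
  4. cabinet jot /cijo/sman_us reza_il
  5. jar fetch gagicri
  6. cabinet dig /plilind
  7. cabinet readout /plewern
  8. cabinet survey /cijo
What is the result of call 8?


Answer: [sman_us, trano]

Derivation:
Do: cabinet jot[/cijo/trano; gri]
See: created
Do: cabinet erase[/cijo/trano]
See: ok
Do: cabinet rehome[/luleg; /cijo/trano]
See: ok
Do: cabinet jot[/cijo/sman_us; reza_il]
See: created
Do: jar fetch[gagicri]
See: -866
Do: cabinet dig[/plilind]
See: ok
Do: cabinet readout[/plewern]
See: prosnibrust_
Do: cabinet survey[/cijo]
See: [sman_us, trano]


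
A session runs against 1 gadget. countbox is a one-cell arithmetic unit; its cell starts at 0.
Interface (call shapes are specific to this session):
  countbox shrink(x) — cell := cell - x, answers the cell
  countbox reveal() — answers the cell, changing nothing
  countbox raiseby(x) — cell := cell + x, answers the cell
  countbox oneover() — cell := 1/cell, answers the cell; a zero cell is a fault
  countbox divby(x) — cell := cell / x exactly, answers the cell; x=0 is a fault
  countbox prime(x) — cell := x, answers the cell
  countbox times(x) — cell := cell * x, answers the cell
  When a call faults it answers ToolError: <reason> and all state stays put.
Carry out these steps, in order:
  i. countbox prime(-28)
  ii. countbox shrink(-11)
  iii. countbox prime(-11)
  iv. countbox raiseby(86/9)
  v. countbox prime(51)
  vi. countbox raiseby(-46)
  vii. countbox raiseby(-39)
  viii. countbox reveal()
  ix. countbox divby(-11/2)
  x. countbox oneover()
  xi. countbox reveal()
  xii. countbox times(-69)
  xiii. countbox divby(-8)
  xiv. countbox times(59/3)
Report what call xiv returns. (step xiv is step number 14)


==> countbox prime(x='-28')
<== -28
==> countbox shrink(x='-11')
<== -17
==> countbox prime(x='-11')
<== -11
==> countbox raiseby(x='86/9')
<== -13/9
==> countbox prime(x='51')
<== 51
==> countbox raiseby(x='-46')
<== 5
==> countbox raiseby(x='-39')
<== -34
==> countbox reveal()
<== -34
==> countbox divby(x='-11/2')
<== 68/11
==> countbox oneover()
<== 11/68
==> countbox reveal()
<== 11/68
==> countbox times(x='-69')
<== -759/68
==> countbox divby(x='-8')
<== 759/544
==> countbox times(x='59/3')
<== 14927/544

Answer: 14927/544


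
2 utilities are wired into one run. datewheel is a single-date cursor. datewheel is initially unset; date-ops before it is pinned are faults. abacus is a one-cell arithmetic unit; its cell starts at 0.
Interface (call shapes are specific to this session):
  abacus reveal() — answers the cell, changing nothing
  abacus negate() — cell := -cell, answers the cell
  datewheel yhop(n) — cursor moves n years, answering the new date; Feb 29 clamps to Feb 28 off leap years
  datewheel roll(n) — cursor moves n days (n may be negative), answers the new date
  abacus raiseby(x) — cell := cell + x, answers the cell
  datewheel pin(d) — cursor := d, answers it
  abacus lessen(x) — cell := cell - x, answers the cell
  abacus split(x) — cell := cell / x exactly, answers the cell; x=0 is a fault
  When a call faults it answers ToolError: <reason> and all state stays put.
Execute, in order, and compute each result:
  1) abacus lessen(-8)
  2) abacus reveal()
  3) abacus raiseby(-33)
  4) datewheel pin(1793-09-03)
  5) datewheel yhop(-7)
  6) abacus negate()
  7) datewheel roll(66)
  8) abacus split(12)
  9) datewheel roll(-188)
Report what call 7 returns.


% abacus lessen x=-8
:: 8
% abacus reveal
:: 8
% abacus raiseby x=-33
:: -25
% datewheel pin d=1793-09-03
:: 1793-09-03
% datewheel yhop n=-7
:: 1786-09-03
% abacus negate
:: 25
% datewheel roll n=66
:: 1786-11-08
% abacus split x=12
:: 25/12
% datewheel roll n=-188
:: 1786-05-04

Answer: 1786-11-08


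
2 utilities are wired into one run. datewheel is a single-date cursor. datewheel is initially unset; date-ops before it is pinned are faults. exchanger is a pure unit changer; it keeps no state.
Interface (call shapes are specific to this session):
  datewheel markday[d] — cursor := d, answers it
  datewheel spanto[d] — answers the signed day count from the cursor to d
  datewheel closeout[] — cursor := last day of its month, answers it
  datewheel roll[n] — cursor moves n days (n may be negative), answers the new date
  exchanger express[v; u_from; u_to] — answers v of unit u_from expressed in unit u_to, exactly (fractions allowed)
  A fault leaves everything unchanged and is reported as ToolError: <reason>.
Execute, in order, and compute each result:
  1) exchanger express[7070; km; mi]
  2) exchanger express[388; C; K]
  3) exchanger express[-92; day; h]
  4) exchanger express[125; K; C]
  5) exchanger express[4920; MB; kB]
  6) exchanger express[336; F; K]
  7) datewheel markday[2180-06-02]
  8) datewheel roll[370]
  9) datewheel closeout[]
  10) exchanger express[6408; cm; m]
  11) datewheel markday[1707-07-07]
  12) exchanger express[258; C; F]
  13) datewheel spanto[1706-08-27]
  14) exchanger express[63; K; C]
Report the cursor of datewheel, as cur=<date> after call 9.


>>> exchanger express v: 7070 u_from: km u_to: mi
  55234375/12573
>>> exchanger express v: 388 u_from: C u_to: K
  13223/20
>>> exchanger express v: -92 u_from: day u_to: h
  -2208
>>> exchanger express v: 125 u_from: K u_to: C
  -2963/20
>>> exchanger express v: 4920 u_from: MB u_to: kB
  4920000
>>> exchanger express v: 336 u_from: F u_to: K
  79567/180
>>> datewheel markday d: 2180-06-02
  2180-06-02
>>> datewheel roll n: 370
  2181-06-07
>>> datewheel closeout
  2181-06-30
>>> exchanger express v: 6408 u_from: cm u_to: m
  1602/25
>>> datewheel markday d: 1707-07-07
  1707-07-07
>>> exchanger express v: 258 u_from: C u_to: F
  2482/5
>>> datewheel spanto d: 1706-08-27
  -314
>>> exchanger express v: 63 u_from: K u_to: C
  -4203/20

Answer: cur=2181-06-30


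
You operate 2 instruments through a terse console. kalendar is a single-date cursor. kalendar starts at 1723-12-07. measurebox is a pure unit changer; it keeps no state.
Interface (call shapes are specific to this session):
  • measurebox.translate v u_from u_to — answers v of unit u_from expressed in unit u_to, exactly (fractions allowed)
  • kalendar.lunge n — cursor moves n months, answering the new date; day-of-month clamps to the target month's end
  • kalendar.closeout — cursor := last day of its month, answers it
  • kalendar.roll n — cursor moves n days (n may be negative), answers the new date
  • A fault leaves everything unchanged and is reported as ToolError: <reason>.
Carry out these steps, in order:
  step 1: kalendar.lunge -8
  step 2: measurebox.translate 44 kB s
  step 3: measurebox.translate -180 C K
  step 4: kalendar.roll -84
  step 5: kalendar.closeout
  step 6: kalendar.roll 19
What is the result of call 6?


>> kalendar.lunge(-8)
<< 1723-04-07
>> measurebox.translate(44, kB, s)
<< ToolError: incompatible units
>> measurebox.translate(-180, C, K)
<< 1863/20
>> kalendar.roll(-84)
<< 1723-01-13
>> kalendar.closeout()
<< 1723-01-31
>> kalendar.roll(19)
<< 1723-02-19

Answer: 1723-02-19


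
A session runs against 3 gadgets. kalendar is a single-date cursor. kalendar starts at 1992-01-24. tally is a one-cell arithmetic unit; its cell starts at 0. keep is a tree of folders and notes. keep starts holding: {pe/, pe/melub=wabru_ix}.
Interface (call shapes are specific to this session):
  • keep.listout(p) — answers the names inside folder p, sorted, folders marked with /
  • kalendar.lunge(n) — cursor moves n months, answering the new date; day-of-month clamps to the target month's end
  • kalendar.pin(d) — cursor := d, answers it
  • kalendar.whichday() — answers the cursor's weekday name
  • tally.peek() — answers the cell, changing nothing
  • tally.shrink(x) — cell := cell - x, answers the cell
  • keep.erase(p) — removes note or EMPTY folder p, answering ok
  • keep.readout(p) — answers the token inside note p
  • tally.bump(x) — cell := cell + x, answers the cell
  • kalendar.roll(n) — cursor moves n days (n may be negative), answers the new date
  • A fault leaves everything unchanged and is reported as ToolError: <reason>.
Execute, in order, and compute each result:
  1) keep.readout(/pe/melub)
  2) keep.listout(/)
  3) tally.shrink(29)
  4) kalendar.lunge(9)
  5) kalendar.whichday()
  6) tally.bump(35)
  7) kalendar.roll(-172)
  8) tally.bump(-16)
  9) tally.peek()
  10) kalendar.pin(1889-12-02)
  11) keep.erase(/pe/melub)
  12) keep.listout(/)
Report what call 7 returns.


// 1. keep.readout(p→/pe/melub) : wabru_ix
// 2. keep.listout(p→/) : [pe/]
// 3. tally.shrink(x→29) : -29
// 4. kalendar.lunge(n→9) : 1992-10-24
// 5. kalendar.whichday() : Saturday
// 6. tally.bump(x→35) : 6
// 7. kalendar.roll(n→-172) : 1992-05-05
// 8. tally.bump(x→-16) : -10
// 9. tally.peek() : -10
// 10. kalendar.pin(d→1889-12-02) : 1889-12-02
// 11. keep.erase(p→/pe/melub) : ok
// 12. keep.listout(p→/) : [pe/]

Answer: 1992-05-05
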